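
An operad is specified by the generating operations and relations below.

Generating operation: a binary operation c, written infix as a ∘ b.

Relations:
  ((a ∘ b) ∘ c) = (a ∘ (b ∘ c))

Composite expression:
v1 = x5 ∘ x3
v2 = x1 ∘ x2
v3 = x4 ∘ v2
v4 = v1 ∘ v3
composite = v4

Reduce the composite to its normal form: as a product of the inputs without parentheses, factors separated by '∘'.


x5 ∘ x3 ∘ x4 ∘ x1 ∘ x2

All parenthesizations of c agree; list the x-inputs left to right.
(x5 ∘ x3) linearizes to x5 ∘ x3
(x1 ∘ x2) linearizes to x1 ∘ x2
(x4 ∘ (x1 ∘ x2)) linearizes to x4 ∘ x1 ∘ x2
((x5 ∘ x3) ∘ (x4 ∘ (x1 ∘ x2))) linearizes to x5 ∘ x3 ∘ x4 ∘ x1 ∘ x2


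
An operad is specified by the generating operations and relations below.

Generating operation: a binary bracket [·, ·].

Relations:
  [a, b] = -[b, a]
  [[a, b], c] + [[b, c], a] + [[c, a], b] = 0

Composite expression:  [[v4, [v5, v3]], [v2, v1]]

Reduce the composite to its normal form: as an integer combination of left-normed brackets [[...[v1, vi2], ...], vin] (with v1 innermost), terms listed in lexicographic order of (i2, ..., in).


Expand each bracket as ab - ba; the v1-initial words give the coefficients.
Composite bracket: [[v4, [v5, v3]], [v2, v1]]
Under [a, b] = ab - ba we get 16 signed associative words (2^4 = 16).
The v1-initial words carry the normal form:
  from v1v2v3v5v4, sign +1: term +[[[[v1, v2], v3], v5], v4]
  from v1v2v4v3v5, sign -1: term -[[[[v1, v2], v4], v3], v5]
  from v1v2v4v5v3, sign +1: term +[[[[v1, v2], v4], v5], v3]
  from v1v2v5v3v4, sign -1: term -[[[[v1, v2], v5], v3], v4]

[[[[v1, v2], v3], v5], v4] - [[[[v1, v2], v4], v3], v5] + [[[[v1, v2], v4], v5], v3] - [[[[v1, v2], v5], v3], v4]


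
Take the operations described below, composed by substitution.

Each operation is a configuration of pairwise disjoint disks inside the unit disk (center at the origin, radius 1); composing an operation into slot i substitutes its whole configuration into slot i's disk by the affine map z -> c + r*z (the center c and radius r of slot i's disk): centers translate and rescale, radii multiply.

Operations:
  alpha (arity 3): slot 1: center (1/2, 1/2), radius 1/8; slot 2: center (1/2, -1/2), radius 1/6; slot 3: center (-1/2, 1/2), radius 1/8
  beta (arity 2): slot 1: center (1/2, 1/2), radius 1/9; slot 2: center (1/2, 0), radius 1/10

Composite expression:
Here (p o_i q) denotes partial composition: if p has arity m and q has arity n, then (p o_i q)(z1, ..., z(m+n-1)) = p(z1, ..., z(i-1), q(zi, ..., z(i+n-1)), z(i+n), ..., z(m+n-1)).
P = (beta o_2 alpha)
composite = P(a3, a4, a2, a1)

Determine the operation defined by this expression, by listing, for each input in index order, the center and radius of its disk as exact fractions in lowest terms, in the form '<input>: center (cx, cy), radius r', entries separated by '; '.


a1: center (9/20, 1/20), radius 1/80; a2: center (11/20, -1/20), radius 1/60; a3: center (1/2, 1/2), radius 1/9; a4: center (11/20, 1/20), radius 1/80


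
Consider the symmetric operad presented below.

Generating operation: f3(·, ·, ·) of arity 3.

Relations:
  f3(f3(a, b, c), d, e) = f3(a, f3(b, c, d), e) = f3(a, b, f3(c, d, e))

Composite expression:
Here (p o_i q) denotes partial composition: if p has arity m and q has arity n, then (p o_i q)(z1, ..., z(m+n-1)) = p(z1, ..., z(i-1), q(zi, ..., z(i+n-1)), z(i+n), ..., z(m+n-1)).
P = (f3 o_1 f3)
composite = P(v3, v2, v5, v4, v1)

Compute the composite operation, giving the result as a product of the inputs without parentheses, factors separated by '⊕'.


v3 ⊕ v2 ⊕ v5 ⊕ v4 ⊕ v1

All parenthesizations of f3 agree; list the v-inputs left to right.
f3(v3, v2, v5) collapses to v3 ⊕ v2 ⊕ v5
f3(f3(v3, v2, v5), v4, v1) collapses to v3 ⊕ v2 ⊕ v5 ⊕ v4 ⊕ v1


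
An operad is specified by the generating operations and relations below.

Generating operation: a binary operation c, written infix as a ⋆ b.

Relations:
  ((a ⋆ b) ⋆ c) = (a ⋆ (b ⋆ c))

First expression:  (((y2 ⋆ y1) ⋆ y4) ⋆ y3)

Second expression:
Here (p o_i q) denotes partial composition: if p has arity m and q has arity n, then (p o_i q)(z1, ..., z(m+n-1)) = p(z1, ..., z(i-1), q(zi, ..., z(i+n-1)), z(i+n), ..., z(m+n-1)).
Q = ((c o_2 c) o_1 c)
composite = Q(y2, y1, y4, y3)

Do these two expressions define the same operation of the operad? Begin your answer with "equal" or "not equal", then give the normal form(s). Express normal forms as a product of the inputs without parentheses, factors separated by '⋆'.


The first expression reduces to y2 ⋆ y1 ⋆ y4 ⋆ y3
The second expression reduces to y2 ⋆ y1 ⋆ y4 ⋆ y3
The normal forms match — equal.

equal; the common form is y2 ⋆ y1 ⋆ y4 ⋆ y3


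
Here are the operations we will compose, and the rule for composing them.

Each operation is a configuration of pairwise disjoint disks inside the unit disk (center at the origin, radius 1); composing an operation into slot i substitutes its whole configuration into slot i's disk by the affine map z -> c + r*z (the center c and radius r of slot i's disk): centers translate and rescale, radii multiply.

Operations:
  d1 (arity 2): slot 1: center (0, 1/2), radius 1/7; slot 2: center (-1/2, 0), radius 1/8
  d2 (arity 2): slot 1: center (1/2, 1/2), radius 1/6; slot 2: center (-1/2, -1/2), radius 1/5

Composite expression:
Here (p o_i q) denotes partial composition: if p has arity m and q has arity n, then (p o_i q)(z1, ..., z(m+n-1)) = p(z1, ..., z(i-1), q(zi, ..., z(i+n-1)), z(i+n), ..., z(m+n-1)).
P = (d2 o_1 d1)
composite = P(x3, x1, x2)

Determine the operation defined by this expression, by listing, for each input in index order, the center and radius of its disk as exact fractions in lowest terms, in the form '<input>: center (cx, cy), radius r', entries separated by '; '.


x1: center (5/12, 1/2), radius 1/48; x2: center (-1/2, -1/2), radius 1/5; x3: center (1/2, 7/12), radius 1/42

Nesting under d2 composes maps z -> c + r*z down each x-path.
input x3: applying the 2 nested substitutions gives center (1/2, 7/12), radius 1/42
input x1: applying the 2 nested substitutions gives center (5/12, 1/2), radius 1/48
input x2: applying the 1 nested substitution gives center (-1/2, -1/2), radius 1/5


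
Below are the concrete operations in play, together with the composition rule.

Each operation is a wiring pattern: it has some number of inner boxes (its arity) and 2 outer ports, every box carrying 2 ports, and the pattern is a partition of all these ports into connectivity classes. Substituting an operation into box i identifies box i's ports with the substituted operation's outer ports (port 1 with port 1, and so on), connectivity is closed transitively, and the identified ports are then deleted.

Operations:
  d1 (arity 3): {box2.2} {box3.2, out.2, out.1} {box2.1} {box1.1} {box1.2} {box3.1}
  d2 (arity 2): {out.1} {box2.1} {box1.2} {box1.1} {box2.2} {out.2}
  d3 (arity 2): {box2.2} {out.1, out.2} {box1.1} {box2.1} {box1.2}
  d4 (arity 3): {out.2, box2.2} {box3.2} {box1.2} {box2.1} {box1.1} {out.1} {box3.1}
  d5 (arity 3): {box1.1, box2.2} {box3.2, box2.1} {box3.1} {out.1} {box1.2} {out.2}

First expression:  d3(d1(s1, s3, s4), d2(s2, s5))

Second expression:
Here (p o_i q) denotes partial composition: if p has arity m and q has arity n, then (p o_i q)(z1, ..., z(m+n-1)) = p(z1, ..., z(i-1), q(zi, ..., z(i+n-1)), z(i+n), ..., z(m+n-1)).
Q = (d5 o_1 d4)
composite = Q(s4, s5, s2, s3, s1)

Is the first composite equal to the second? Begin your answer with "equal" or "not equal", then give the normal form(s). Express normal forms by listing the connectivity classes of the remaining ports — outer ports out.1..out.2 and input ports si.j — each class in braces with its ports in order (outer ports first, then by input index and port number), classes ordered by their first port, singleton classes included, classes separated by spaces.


Normal form of the first expression: {out.1, out.2} {s1.1} {s1.2} {s2.1} {s2.2} {s3.1} {s3.2} {s4.1} {s4.2} {s5.1} {s5.2}
Normal form of the second expression: {out.1} {out.2} {s1.1} {s1.2, s3.1} {s2.1} {s2.2} {s3.2} {s4.1} {s4.2} {s5.1} {s5.2}
The normal forms differ: not equal.

not equal — first {out.1, out.2} {s1.1} {s1.2} {s2.1} {s2.2} {s3.1} {s3.2} {s4.1} {s4.2} {s5.1} {s5.2}, second {out.1} {out.2} {s1.1} {s1.2, s3.1} {s2.1} {s2.2} {s3.2} {s4.1} {s4.2} {s5.1} {s5.2}


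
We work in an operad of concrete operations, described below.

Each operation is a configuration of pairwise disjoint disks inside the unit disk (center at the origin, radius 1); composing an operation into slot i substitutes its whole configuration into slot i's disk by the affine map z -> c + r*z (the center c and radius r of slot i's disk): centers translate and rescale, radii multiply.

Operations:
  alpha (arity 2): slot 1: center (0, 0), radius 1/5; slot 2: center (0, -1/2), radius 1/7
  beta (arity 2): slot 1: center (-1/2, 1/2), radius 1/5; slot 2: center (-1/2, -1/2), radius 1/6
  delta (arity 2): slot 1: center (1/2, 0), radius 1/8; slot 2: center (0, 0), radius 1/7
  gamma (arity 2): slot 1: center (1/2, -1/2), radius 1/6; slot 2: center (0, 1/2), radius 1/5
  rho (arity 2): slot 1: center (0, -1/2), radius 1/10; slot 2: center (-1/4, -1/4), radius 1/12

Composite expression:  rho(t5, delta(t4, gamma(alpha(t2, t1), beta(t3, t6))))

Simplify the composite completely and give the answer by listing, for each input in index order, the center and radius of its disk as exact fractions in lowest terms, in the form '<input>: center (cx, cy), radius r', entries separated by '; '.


t1: center (-41/168, -37/144), radius 1/3528; t2: center (-41/168, -43/168), radius 1/2520; t3: center (-211/840, -17/70), radius 1/2100; t4: center (-5/24, -1/4), radius 1/96; t5: center (0, -1/2), radius 1/10; t6: center (-211/840, -103/420), radius 1/2520

Follow each t-input down from rho: c' goes to c + r*c', radius to r*r'.
t5: after 1 affine step, its disk has center (0, -1/2), radius 1/10
t4: after 2 affine steps, its disk has center (-5/24, -1/4), radius 1/96
t2: after 4 affine steps, its disk has center (-41/168, -43/168), radius 1/2520
t1: after 4 affine steps, its disk has center (-41/168, -37/144), radius 1/3528
t3: after 4 affine steps, its disk has center (-211/840, -17/70), radius 1/2100
t6: after 4 affine steps, its disk has center (-211/840, -103/420), radius 1/2520


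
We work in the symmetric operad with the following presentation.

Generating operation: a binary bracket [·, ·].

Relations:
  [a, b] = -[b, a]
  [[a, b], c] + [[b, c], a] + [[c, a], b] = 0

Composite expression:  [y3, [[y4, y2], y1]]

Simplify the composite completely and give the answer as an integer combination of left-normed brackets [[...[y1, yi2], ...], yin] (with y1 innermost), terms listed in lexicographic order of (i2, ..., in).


Antisymmetry and Jacobi reduce to y1-anchored left-normed brackets.
Composite bracket: [y3, [[y4, y2], y1]]
Under [a, b] = ab - ba we get 8 signed associative words (2^3 = 8).
Words beginning with y1 determine it all:
  from y1y2y4y3, sign -1: term -[[[y1, y2], y4], y3]
  from y1y4y2y3, sign +1: term +[[[y1, y4], y2], y3]

-[[[y1, y2], y4], y3] + [[[y1, y4], y2], y3]


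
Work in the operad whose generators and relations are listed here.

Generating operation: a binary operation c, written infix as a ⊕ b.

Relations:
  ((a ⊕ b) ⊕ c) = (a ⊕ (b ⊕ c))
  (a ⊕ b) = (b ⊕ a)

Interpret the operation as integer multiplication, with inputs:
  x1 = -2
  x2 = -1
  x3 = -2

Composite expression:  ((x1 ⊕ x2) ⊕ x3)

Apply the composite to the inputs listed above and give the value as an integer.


-4

(x1 ⊕ x2) = 2
((x1 ⊕ x2) ⊕ x3) = -4


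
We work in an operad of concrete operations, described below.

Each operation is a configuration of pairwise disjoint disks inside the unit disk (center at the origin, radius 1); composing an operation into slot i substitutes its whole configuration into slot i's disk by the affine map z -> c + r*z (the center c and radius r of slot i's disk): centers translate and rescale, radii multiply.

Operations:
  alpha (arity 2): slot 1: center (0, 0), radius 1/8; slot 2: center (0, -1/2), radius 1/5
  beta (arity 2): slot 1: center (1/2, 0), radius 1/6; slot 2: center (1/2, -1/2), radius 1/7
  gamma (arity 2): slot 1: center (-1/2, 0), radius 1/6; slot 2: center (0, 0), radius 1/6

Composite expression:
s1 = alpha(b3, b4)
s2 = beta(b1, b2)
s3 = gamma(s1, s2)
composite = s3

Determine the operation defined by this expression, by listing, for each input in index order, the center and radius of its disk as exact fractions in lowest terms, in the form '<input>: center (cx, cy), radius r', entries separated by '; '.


Only the slot chain above each b matters under gamma; compose those maps.
input b3: composing its 2 substitution steps yields center (-1/2, 0), radius 1/48
input b4: composing its 2 substitution steps yields center (-1/2, -1/12), radius 1/30
input b1: composing its 2 substitution steps yields center (1/12, 0), radius 1/36
input b2: composing its 2 substitution steps yields center (1/12, -1/12), radius 1/42

b1: center (1/12, 0), radius 1/36; b2: center (1/12, -1/12), radius 1/42; b3: center (-1/2, 0), radius 1/48; b4: center (-1/2, -1/12), radius 1/30


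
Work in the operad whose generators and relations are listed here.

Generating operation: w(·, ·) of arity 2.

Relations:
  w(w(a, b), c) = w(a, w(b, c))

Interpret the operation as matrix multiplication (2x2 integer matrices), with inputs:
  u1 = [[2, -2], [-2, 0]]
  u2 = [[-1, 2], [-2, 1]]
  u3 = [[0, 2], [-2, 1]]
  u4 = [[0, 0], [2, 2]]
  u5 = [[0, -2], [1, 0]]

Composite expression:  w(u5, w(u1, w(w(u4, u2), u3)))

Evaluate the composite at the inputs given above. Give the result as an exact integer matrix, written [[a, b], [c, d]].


[[0, 0], [24, 12]]


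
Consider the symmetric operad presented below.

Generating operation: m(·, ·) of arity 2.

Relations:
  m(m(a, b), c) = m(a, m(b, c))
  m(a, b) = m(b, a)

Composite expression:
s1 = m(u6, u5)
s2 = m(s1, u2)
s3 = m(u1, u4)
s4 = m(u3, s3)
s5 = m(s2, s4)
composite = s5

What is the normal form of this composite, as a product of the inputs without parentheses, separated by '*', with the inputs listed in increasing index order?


u1 * u2 * u3 * u4 * u5 * u6

Key point: m commutes, so take the u-inputs in any fixed order.
m(u6, u5) flattens to u6 * u5
m(m(u6, u5), u2) flattens to u6 * u5 * u2
m(u1, u4) flattens to u1 * u4
m(u3, m(u1, u4)) flattens to u3 * u1 * u4
m(m(m(u6, u5), u2), m(u3, m(u1, u4))) flattens to u6 * u5 * u2 * u3 * u1 * u4
putting the inputs in ascending order: u1 * u2 * u3 * u4 * u5 * u6


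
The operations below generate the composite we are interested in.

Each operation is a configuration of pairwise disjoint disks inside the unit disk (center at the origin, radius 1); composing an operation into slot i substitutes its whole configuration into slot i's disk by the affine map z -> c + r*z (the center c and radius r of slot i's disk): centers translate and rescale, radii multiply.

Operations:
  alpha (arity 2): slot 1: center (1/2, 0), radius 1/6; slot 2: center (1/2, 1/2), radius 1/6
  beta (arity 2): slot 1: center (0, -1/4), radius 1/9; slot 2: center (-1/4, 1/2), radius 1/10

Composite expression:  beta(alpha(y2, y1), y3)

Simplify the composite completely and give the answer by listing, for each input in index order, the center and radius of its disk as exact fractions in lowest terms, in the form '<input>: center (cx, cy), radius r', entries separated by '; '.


Only the slot chain above each y matters under beta; compose those maps.
y2: after 2 affine steps, its disk has center (1/18, -1/4), radius 1/54
y1: after 2 affine steps, its disk has center (1/18, -7/36), radius 1/54
y3: after 1 affine step, its disk has center (-1/4, 1/2), radius 1/10

y1: center (1/18, -7/36), radius 1/54; y2: center (1/18, -1/4), radius 1/54; y3: center (-1/4, 1/2), radius 1/10


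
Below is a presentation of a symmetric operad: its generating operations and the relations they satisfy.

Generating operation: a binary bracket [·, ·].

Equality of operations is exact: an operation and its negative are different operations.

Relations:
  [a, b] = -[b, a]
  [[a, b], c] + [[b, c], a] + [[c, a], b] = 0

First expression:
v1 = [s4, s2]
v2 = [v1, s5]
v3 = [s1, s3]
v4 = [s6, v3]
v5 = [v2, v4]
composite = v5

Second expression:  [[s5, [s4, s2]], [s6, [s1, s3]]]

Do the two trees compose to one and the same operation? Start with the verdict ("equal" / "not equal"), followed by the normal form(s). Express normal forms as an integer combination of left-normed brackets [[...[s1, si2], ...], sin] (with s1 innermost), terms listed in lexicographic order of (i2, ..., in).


not equal — first -[[[[[s1, s3], s6], s2], s4], s5] + [[[[[s1, s3], s6], s4], s2], s5] + [[[[[s1, s3], s6], s5], s2], s4] - [[[[[s1, s3], s6], s5], s4], s2], second [[[[[s1, s3], s6], s2], s4], s5] - [[[[[s1, s3], s6], s4], s2], s5] - [[[[[s1, s3], s6], s5], s2], s4] + [[[[[s1, s3], s6], s5], s4], s2]

The first expression reduces to -[[[[[s1, s3], s6], s2], s4], s5] + [[[[[s1, s3], s6], s4], s2], s5] + [[[[[s1, s3], s6], s5], s2], s4] - [[[[[s1, s3], s6], s5], s4], s2]
The second expression reduces to [[[[[s1, s3], s6], s2], s4], s5] - [[[[[s1, s3], s6], s4], s2], s5] - [[[[[s1, s3], s6], s5], s2], s4] + [[[[[s1, s3], s6], s5], s4], s2]
No match — not equal.


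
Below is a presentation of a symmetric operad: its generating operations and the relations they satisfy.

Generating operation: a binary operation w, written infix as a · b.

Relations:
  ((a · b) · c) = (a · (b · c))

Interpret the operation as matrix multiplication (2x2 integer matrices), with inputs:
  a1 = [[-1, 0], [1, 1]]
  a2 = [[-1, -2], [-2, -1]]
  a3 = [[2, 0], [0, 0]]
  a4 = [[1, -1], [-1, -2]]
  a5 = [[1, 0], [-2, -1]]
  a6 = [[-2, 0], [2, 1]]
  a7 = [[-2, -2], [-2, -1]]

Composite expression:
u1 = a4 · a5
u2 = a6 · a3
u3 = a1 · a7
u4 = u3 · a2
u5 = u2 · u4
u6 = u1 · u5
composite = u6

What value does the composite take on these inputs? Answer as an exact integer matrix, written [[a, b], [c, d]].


[[48, 48], [24, 24]]

(a4 · a5) = [[3, 1], [3, 2]]
(a6 · a3) = [[-4, 0], [4, 0]]
(a1 · a7) = [[2, 2], [-4, -3]]
((a1 · a7) · a2) = [[-6, -6], [10, 11]]
((a6 · a3) · ((a1 · a7) · a2)) = [[24, 24], [-24, -24]]
((a4 · a5) · ((a6 · a3) · ((a1 · a7) · a2))) = [[48, 48], [24, 24]]


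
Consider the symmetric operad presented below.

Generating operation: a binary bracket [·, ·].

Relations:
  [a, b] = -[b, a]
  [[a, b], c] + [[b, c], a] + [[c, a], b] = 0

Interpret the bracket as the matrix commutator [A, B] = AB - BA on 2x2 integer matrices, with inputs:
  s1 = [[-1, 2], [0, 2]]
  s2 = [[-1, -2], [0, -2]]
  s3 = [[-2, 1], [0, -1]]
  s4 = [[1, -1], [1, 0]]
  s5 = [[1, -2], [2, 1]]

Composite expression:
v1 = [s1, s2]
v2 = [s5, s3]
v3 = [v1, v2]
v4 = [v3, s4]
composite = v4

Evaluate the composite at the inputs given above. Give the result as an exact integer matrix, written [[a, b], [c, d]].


[[16, 0], [16, -16]]

[s1, s2] = [[0, 4], [0, 0]]
[s5, s3] = [[-2, -2], [-2, 2]]
[[s1, s2], [s5, s3]] = [[-8, 16], [0, 8]]
[[[s1, s2], [s5, s3]], s4] = [[16, 0], [16, -16]]


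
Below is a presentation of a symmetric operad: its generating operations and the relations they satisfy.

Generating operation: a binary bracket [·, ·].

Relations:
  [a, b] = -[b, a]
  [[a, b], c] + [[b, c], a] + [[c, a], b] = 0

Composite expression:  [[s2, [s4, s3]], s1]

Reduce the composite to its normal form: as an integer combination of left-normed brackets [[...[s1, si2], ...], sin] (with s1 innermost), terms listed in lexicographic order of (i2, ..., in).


[[[s1, s2], s3], s4] - [[[s1, s2], s4], s3] - [[[s1, s3], s4], s2] + [[[s1, s4], s3], s2]

In the tensor algebra, words opening s1 carry the s1-anchored form.
Composite bracket: [[s2, [s4, s3]], s1]
Under [a, b] = ab - ba we get 8 signed associative words (2^3 = 8).
Collect the words opening with s1:
  the word s1s2s3s4 carries sign +1 and contributes +[[[s1, s2], s3], s4]
  the word s1s2s4s3 carries sign -1 and contributes -[[[s1, s2], s4], s3]
  the word s1s3s4s2 carries sign -1 and contributes -[[[s1, s3], s4], s2]
  the word s1s4s3s2 carries sign +1 and contributes +[[[s1, s4], s3], s2]


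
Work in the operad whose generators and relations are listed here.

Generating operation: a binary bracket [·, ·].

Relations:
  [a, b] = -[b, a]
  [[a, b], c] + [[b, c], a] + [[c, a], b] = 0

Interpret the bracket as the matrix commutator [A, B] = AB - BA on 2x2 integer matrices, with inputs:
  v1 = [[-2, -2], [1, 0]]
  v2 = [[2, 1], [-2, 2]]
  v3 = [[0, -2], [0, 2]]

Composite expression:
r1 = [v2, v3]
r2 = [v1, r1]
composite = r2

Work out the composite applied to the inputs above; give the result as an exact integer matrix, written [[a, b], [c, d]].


[[-10, -20], [0, 10]]


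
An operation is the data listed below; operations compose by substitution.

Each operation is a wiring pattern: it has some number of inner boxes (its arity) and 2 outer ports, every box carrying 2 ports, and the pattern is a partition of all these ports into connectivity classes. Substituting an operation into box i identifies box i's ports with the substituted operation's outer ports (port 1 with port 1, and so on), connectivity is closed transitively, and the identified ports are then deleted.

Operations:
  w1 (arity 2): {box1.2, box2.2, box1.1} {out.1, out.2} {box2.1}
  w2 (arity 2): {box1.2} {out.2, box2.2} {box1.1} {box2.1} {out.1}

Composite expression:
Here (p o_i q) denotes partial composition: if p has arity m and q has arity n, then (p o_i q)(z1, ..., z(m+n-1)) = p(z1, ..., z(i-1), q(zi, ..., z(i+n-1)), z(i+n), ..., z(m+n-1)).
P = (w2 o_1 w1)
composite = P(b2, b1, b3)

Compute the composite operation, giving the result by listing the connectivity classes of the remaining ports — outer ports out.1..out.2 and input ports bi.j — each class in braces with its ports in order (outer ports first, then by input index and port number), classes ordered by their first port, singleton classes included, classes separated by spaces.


{out.1} {out.2, b3.2} {b1.1} {b1.2, b2.1, b2.2} {b3.1}

Substituting into w2 glues patterns; closure does the rest.
after w1, the pattern on (b2, b1) reads {out.1, out.2} {b1.1} {b1.2, b2.1, b2.2} (out.j = its outer ports)
after w2, the pattern on (b2, b1, b3) reads {out.1} {out.2, b3.2} {b1.1} {b1.2, b2.1, b2.2} {b3.1} (out.j = its outer ports)


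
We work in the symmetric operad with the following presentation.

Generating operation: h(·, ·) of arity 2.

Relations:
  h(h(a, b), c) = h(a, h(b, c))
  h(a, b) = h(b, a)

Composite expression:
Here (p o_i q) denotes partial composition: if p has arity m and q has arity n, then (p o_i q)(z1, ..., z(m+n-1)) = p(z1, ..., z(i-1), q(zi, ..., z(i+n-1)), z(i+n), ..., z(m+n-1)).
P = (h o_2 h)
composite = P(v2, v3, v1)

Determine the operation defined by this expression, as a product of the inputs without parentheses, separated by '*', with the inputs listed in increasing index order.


Both nesting and order wash out for h; what remains is which v's occur.
h(v3, v1) collapses to v3 * v1
h(v2, h(v3, v1)) collapses to v2 * v3 * v1
sorting the factors by input index: v1 * v2 * v3

v1 * v2 * v3


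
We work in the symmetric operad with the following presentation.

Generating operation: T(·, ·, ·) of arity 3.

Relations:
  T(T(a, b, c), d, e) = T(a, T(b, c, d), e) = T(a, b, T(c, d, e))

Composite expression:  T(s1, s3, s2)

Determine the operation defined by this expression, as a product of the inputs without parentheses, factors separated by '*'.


The T-tree's shape is irrelevant; the s-reading-order decides.
T(s1, s3, s2) unparenthesizes to s1 * s3 * s2

s1 * s3 * s2


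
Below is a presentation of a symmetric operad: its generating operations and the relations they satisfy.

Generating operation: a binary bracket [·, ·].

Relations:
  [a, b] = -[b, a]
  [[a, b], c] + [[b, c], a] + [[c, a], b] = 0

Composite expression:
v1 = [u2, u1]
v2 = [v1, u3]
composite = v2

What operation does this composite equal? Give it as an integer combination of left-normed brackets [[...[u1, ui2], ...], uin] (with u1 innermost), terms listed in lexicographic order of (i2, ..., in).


-[[u1, u2], u3]


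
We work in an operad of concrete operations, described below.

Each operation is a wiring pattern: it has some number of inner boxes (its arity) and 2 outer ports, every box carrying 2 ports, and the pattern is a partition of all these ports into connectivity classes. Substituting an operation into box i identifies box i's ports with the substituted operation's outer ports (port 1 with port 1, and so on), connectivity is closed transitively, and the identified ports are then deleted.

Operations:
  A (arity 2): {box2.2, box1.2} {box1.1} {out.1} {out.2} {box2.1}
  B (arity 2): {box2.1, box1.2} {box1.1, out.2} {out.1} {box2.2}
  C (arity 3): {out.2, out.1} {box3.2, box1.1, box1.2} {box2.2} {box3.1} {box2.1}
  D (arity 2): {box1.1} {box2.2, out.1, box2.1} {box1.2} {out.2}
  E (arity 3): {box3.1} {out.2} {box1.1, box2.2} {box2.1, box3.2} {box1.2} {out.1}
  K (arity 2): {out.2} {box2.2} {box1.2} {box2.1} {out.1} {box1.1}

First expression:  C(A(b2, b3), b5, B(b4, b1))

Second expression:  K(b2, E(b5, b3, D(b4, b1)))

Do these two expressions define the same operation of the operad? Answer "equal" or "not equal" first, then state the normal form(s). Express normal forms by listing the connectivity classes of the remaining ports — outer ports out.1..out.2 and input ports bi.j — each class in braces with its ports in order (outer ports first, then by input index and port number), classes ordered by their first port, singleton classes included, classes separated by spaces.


not equal: they reduce to {out.1, out.2} {b1.1, b4.2} {b1.2} {b2.1} {b2.2, b3.2} {b3.1} {b4.1} {b5.1} {b5.2} and {out.1} {out.2} {b1.1, b1.2} {b2.1} {b2.2} {b3.1} {b3.2, b5.1} {b4.1} {b4.2} {b5.2}

The first expression, normalized: {out.1, out.2} {b1.1, b4.2} {b1.2} {b2.1} {b2.2, b3.2} {b3.1} {b4.1} {b5.1} {b5.2}
The second expression, normalized: {out.1} {out.2} {b1.1, b1.2} {b2.1} {b2.2} {b3.1} {b3.2, b5.1} {b4.1} {b4.2} {b5.2}
The forms do not match — not equal.


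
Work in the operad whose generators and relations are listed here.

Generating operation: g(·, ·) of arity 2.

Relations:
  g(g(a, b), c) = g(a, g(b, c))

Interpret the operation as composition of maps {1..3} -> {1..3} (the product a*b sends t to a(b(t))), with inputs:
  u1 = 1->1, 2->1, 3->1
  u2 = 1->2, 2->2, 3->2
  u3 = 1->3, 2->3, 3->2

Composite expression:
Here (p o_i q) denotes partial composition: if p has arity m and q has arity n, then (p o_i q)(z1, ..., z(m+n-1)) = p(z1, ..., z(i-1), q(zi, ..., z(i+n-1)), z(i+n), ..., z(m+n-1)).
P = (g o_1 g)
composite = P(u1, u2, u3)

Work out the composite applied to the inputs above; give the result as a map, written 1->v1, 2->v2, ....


g(u1, u2) = 1->1, 2->1, 3->1
g(g(u1, u2), u3) = 1->1, 2->1, 3->1

1->1, 2->1, 3->1


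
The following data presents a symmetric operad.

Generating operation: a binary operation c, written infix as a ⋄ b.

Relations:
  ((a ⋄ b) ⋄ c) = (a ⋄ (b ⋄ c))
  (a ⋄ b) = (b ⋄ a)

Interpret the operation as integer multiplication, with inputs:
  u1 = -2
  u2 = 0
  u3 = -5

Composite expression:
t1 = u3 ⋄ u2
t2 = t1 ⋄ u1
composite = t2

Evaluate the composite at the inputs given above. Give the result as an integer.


0

(u3 ⋄ u2) = 0
((u3 ⋄ u2) ⋄ u1) = 0


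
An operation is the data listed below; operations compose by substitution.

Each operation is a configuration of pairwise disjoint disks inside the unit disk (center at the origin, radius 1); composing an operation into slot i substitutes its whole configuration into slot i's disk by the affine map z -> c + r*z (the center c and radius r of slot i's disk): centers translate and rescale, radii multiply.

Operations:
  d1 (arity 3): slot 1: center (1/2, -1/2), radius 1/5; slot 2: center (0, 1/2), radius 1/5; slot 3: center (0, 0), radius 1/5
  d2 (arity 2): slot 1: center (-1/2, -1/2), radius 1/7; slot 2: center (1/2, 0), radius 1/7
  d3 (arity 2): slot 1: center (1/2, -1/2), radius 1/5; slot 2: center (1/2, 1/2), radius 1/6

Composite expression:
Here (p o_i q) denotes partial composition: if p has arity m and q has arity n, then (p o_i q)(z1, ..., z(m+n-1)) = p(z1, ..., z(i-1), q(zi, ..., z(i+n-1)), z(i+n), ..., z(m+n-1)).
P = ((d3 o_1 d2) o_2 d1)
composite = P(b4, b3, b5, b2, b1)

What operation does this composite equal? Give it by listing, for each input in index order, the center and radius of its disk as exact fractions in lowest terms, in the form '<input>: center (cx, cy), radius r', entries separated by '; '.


Below d3, radii multiply path by path; the b-disk centers shift.
input b4: composing its 2 substitution steps yields center (2/5, -3/5), radius 1/35
input b3: composing its 3 substitution steps yields center (43/70, -18/35), radius 1/175
input b5: composing its 3 substitution steps yields center (3/5, -17/35), radius 1/175
input b2: composing its 3 substitution steps yields center (3/5, -1/2), radius 1/175
input b1: composing its 1 substitution step yields center (1/2, 1/2), radius 1/6

b1: center (1/2, 1/2), radius 1/6; b2: center (3/5, -1/2), radius 1/175; b3: center (43/70, -18/35), radius 1/175; b4: center (2/5, -3/5), radius 1/35; b5: center (3/5, -17/35), radius 1/175


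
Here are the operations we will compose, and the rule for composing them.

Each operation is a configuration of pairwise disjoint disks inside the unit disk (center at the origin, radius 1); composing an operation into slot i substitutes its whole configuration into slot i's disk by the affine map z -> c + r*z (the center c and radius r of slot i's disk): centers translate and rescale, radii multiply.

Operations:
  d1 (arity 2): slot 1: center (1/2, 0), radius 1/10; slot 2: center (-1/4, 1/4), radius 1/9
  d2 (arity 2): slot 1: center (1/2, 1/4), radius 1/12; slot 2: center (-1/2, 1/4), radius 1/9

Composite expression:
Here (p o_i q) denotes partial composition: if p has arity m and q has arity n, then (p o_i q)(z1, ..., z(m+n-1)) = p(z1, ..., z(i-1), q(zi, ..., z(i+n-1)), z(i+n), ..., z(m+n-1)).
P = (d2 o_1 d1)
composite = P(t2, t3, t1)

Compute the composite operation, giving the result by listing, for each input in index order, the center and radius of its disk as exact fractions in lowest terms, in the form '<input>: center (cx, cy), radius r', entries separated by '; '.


t1: center (-1/2, 1/4), radius 1/9; t2: center (13/24, 1/4), radius 1/120; t3: center (23/48, 13/48), radius 1/108


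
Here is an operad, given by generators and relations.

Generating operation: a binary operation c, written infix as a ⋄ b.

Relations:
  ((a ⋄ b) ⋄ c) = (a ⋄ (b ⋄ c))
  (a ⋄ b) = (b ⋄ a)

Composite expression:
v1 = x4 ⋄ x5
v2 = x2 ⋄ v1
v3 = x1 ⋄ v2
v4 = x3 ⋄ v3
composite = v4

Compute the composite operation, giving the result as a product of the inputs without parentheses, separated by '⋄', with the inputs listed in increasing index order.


x1 ⋄ x2 ⋄ x3 ⋄ x4 ⋄ x5

Reordering under c is free, so list the x-inputs canonically.
(x4 ⋄ x5) flattens to x4 ⋄ x5
(x2 ⋄ (x4 ⋄ x5)) flattens to x2 ⋄ x4 ⋄ x5
(x1 ⋄ (x2 ⋄ (x4 ⋄ x5))) flattens to x1 ⋄ x2 ⋄ x4 ⋄ x5
(x3 ⋄ (x1 ⋄ (x2 ⋄ (x4 ⋄ x5)))) flattens to x3 ⋄ x1 ⋄ x2 ⋄ x4 ⋄ x5
sorting the factors by input index: x1 ⋄ x2 ⋄ x3 ⋄ x4 ⋄ x5


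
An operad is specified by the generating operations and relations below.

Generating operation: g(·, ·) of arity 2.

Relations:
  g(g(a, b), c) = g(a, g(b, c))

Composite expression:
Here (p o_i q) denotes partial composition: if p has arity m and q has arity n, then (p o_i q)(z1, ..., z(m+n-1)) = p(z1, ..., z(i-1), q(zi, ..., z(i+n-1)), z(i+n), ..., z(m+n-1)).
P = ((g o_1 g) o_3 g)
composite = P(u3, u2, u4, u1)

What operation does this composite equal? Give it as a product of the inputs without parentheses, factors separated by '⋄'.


u3 ⋄ u2 ⋄ u4 ⋄ u1


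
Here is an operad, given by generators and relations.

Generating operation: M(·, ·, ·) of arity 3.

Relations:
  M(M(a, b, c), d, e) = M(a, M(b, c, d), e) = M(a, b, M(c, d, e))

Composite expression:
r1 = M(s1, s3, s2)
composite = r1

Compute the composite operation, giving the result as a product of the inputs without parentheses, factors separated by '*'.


s1 * s3 * s2

Key point: M is associative — brackets drop, the s-order remains.
M(s1, s3, s2) flattens to s1 * s3 * s2


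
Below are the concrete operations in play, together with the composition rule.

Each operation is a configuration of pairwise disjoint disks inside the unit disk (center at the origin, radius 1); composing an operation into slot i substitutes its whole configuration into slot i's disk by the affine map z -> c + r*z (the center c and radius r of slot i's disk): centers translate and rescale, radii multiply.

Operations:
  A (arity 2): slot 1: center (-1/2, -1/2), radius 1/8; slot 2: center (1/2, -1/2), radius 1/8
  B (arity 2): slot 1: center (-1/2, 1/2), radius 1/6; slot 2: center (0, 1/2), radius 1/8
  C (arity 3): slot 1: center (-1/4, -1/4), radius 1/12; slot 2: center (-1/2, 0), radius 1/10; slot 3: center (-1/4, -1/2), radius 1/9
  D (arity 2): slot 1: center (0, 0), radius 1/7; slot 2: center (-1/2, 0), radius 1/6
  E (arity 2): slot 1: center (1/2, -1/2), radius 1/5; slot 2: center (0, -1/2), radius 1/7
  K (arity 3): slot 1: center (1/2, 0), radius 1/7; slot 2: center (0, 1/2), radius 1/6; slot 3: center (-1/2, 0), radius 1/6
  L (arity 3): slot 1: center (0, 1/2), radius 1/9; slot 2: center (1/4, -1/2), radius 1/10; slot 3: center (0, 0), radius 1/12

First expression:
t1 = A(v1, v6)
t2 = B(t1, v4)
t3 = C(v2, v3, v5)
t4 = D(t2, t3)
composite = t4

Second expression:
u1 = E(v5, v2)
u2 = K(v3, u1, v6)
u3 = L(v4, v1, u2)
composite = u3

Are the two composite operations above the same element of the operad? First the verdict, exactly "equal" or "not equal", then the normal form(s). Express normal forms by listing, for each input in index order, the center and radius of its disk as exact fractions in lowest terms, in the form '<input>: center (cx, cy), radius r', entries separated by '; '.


not equal: they reduce to v1: center (-1/12, 5/84), radius 1/336; v2: center (-13/24, -1/24), radius 1/72; v3: center (-7/12, 0), radius 1/60; v4: center (0, 1/14), radius 1/56; v5: center (-13/24, -1/12), radius 1/54; v6: center (-5/84, 5/84), radius 1/336 and v1: center (1/4, -1/2), radius 1/10; v2: center (0, 5/144), radius 1/504; v3: center (1/24, 0), radius 1/84; v4: center (0, 1/2), radius 1/9; v5: center (1/144, 5/144), radius 1/360; v6: center (-1/24, 0), radius 1/72


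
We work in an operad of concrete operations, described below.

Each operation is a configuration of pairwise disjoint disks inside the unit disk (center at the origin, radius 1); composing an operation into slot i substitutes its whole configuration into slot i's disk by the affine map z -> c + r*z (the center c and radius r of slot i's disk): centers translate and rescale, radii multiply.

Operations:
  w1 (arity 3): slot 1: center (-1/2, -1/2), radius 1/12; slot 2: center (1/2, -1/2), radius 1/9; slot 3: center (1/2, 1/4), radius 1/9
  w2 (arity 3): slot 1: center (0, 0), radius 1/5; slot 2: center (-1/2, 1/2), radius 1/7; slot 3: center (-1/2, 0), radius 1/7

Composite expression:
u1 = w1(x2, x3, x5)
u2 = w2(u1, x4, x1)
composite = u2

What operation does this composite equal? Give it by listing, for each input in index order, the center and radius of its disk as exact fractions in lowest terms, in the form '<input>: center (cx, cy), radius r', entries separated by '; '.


x1: center (-1/2, 0), radius 1/7; x2: center (-1/10, -1/10), radius 1/60; x3: center (1/10, -1/10), radius 1/45; x4: center (-1/2, 1/2), radius 1/7; x5: center (1/10, 1/20), radius 1/45

Follow each x-input down from w2: c' goes to c + r*c', radius to r*r'.
tracing x2 down its 2-map path: center (-1/10, -1/10), radius 1/60
tracing x3 down its 2-map path: center (1/10, -1/10), radius 1/45
tracing x5 down its 2-map path: center (1/10, 1/20), radius 1/45
tracing x4 down its 1-map path: center (-1/2, 1/2), radius 1/7
tracing x1 down its 1-map path: center (-1/2, 0), radius 1/7


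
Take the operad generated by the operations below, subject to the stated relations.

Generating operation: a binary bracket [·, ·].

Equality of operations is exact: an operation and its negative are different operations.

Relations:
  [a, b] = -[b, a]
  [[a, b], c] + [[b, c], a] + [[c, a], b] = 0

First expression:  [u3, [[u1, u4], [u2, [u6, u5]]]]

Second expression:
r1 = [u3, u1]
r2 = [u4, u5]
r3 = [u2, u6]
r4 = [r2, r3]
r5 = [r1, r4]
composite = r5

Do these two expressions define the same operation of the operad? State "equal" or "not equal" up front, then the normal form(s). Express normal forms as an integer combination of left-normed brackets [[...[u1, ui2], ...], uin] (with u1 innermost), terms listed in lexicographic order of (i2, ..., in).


not equal; first: [[[[[u1, u4], u2], u5], u6], u3] - [[[[[u1, u4], u2], u6], u5], u3] - [[[[[u1, u4], u5], u6], u2], u3] + [[[[[u1, u4], u6], u5], u2], u3]; second: [[[[[u1, u3], u2], u6], u4], u5] - [[[[[u1, u3], u2], u6], u5], u4] - [[[[[u1, u3], u4], u5], u2], u6] + [[[[[u1, u3], u4], u5], u6], u2] + [[[[[u1, u3], u5], u4], u2], u6] - [[[[[u1, u3], u5], u4], u6], u2] - [[[[[u1, u3], u6], u2], u4], u5] + [[[[[u1, u3], u6], u2], u5], u4]

In normal form, the first expression is [[[[[u1, u4], u2], u5], u6], u3] - [[[[[u1, u4], u2], u6], u5], u3] - [[[[[u1, u4], u5], u6], u2], u3] + [[[[[u1, u4], u6], u5], u2], u3]
In normal form, the second expression is [[[[[u1, u3], u2], u6], u4], u5] - [[[[[u1, u3], u2], u6], u5], u4] - [[[[[u1, u3], u4], u5], u2], u6] + [[[[[u1, u3], u4], u5], u6], u2] + [[[[[u1, u3], u5], u4], u2], u6] - [[[[[u1, u3], u5], u4], u6], u2] - [[[[[u1, u3], u6], u2], u4], u5] + [[[[[u1, u3], u6], u2], u5], u4]
The normal forms differ: not equal.


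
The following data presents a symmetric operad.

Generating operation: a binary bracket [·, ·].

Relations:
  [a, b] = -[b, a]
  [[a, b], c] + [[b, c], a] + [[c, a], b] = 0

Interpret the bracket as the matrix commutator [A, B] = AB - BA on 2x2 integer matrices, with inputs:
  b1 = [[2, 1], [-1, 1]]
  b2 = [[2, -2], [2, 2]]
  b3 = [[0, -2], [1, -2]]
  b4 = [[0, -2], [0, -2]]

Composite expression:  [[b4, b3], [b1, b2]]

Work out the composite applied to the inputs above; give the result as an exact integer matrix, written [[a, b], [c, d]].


[[-4, 8], [-8, 4]]


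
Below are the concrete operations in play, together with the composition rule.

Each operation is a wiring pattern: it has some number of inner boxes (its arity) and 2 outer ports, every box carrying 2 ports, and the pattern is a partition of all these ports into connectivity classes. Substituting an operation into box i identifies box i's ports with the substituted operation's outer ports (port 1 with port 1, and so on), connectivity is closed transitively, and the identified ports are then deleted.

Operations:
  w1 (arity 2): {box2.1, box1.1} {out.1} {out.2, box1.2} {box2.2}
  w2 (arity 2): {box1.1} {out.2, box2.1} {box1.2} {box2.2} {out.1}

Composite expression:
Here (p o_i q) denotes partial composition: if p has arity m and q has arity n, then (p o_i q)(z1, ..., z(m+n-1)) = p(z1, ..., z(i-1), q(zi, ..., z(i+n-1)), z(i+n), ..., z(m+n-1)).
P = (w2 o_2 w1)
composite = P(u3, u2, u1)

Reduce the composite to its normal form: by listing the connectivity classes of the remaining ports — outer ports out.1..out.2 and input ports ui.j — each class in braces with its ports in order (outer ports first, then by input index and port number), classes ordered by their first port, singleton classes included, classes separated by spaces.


Two ports join when wires chain via w2-identified ports.
through w1, on inputs (u2, u1): {out.1} {out.2, u2.2} {u1.1, u2.1} {u1.2} (out.j = stage outer ports)
through w2, on inputs (u3, u2, u1): {out.1} {out.2} {u1.1, u2.1} {u1.2} {u2.2} {u3.1} {u3.2} (out.j = stage outer ports)

{out.1} {out.2} {u1.1, u2.1} {u1.2} {u2.2} {u3.1} {u3.2}


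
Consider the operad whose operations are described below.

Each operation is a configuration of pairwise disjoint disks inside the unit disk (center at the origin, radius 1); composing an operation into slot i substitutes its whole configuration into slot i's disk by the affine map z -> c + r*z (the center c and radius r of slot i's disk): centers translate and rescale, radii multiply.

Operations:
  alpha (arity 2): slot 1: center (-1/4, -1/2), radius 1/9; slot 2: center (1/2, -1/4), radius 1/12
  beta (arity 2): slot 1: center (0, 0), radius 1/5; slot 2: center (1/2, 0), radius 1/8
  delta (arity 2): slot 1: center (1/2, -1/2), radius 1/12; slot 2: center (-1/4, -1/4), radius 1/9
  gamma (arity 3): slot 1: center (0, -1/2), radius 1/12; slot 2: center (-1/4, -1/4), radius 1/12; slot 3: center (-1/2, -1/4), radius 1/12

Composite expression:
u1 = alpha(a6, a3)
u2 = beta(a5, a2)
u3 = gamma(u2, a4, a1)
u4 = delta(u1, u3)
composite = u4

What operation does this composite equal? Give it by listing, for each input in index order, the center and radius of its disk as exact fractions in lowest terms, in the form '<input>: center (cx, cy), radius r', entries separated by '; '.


a1: center (-11/36, -5/18), radius 1/108; a2: center (-53/216, -11/36), radius 1/864; a3: center (13/24, -25/48), radius 1/144; a4: center (-5/18, -5/18), radius 1/108; a5: center (-1/4, -11/36), radius 1/540; a6: center (23/48, -13/24), radius 1/108

Below delta, radii multiply path by path; the a-disk centers shift.
a6: after 2 affine steps, its disk has center (23/48, -13/24), radius 1/108
a3: after 2 affine steps, its disk has center (13/24, -25/48), radius 1/144
a5: after 3 affine steps, its disk has center (-1/4, -11/36), radius 1/540
a2: after 3 affine steps, its disk has center (-53/216, -11/36), radius 1/864
a4: after 2 affine steps, its disk has center (-5/18, -5/18), radius 1/108
a1: after 2 affine steps, its disk has center (-11/36, -5/18), radius 1/108
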